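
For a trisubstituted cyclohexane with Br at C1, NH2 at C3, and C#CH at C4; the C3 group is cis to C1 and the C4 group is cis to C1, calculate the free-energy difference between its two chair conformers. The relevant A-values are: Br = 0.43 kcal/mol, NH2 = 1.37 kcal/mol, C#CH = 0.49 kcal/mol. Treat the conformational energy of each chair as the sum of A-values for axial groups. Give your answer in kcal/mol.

Chair I (bromo axial, amino axial, ethynyl equatorial): E = 1.80 kcal/mol.
Chair II (bromo equatorial, amino equatorial, ethynyl axial): E = 0.49 kcal/mol.
ΔE = 1.80 − 0.49 = 1.31 kcal/mol; chair II is more stable.

1.31 kcal/mol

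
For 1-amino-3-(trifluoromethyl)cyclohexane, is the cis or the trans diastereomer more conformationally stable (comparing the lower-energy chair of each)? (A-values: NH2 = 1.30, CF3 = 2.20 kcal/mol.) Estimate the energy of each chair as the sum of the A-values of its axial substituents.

At 1,3 positions (parity same): cis → (e,e or a,a); trans → (a,e or e,a).
Best chair for cis: E = 0.00 kcal/mol; best chair for trans: E = 1.30 kcal/mol.
The cis isomer is lower by 1.30 kcal/mol.

cis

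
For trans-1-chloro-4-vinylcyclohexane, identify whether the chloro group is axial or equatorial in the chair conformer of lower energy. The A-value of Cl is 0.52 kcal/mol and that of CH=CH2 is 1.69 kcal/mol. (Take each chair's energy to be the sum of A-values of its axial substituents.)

C1 and C4 have opposite parity, so for the trans isomer the two substituents are e,e in one chair and a,a in the other.
Chair I (chloro axial, vinyl axial): E = 2.21 kcal/mol.
Chair II (chloro equatorial, vinyl equatorial): E = 0.00 kcal/mol.
Chair II is the more stable (lower-energy) conformer, and in that chair the chloro group is equatorial.

equatorial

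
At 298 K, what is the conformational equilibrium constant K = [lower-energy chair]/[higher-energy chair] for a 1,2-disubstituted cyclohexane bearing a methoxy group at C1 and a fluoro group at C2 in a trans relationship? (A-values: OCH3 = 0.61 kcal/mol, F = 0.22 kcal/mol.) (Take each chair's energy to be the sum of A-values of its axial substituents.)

K ≈ 4.06

C1 and C2 have opposite parity, so for the trans isomer the two substituents are e,e in one chair and a,a in the other.
Chair I (methoxy axial, fluoro axial): E = 0.83 kcal/mol; chair II (methoxy equatorial, fluoro equatorial): E = 0.00 kcal/mol.
ΔG = 0.83 kcal/mol between the two chairs.
K = exp(ΔG/RT) with R = 1.987×10⁻³ kcal mol⁻¹ K⁻¹ and T = 298 K gives K ≈ 4.06.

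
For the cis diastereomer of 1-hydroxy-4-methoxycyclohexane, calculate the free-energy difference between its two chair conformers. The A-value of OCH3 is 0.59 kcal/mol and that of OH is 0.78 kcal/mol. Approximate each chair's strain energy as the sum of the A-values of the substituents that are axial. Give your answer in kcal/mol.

C1 and C4 have opposite parity, so for the cis isomer the two substituents are one axial and one equatorial in each chair.
Chair I (methoxy axial, hydroxyl equatorial): E = 0.59 kcal/mol.
Chair II (methoxy equatorial, hydroxyl axial): E = 0.78 kcal/mol.
ΔE = 0.78 − 0.59 = 0.19 kcal/mol; chair I is more stable.

0.19 kcal/mol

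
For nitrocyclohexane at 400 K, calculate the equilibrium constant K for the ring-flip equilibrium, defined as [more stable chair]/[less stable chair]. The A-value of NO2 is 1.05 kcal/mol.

K ≈ 3.75

One chair has the nitro group axial (E = 1.05 kcal/mol) and the other has it equatorial (E = 0).
ΔG = 1.05 kcal/mol between the two chairs.
K = exp(ΔG/RT) with R = 1.987×10⁻³ kcal mol⁻¹ K⁻¹ and T = 400 K gives K ≈ 3.75.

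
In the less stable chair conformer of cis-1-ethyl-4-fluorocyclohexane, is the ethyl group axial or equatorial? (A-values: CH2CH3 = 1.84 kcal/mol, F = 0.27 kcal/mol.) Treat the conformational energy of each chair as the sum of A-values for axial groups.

C1 and C4 have opposite parity, so for the cis isomer the two substituents are one axial and one equatorial in each chair.
Chair I (ethyl axial, fluoro equatorial): E = 1.84 kcal/mol.
Chair II (ethyl equatorial, fluoro axial): E = 0.27 kcal/mol.
Chair I is the less stable (higher-energy) conformer, and in that chair the ethyl group is axial.

axial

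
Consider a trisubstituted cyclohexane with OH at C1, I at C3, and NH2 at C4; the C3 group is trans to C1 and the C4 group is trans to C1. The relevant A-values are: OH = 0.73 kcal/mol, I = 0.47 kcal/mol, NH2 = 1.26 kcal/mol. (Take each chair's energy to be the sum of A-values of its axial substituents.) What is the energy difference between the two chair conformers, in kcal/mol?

1.52 kcal/mol

Chair I (hydroxyl axial, iodo equatorial, amino axial): E = 1.99 kcal/mol.
Chair II (hydroxyl equatorial, iodo axial, amino equatorial): E = 0.47 kcal/mol.
ΔE = 1.99 − 0.47 = 1.52 kcal/mol; chair II is more stable.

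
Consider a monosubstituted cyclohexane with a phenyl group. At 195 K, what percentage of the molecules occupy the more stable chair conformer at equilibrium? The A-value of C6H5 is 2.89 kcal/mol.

99.9%

One chair has the phenyl group axial (E = 2.89 kcal/mol) and the other has it equatorial (E = 0).
ΔG = 2.89 kcal/mol between the two chairs.
K = exp(ΔG/RT) with R = 1.987×10⁻³ kcal mol⁻¹ K⁻¹ and T = 195 K gives K ≈ 1.73e+03.
Fraction in the lower-energy chair = K/(K+1) = 99.9%.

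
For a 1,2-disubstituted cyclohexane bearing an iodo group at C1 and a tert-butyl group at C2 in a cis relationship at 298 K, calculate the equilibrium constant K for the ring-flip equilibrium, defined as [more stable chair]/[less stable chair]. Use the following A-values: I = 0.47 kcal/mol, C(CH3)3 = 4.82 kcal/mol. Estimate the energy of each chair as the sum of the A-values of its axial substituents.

K ≈ 1551

C1 and C2 have opposite parity, so for the cis isomer the two substituents are one axial and one equatorial in each chair.
Chair I (iodo axial, tert-butyl equatorial): E = 0.47 kcal/mol; chair II (iodo equatorial, tert-butyl axial): E = 4.82 kcal/mol.
ΔG = 4.35 kcal/mol between the two chairs.
K = exp(ΔG/RT) with R = 1.987×10⁻³ kcal mol⁻¹ K⁻¹ and T = 298 K gives K ≈ 1.55e+03.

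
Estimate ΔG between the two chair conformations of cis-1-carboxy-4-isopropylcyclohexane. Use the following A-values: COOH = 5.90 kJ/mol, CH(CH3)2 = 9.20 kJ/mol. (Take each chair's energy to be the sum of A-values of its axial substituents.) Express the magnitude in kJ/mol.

3.30 kJ/mol

C1 and C4 have opposite parity, so for the cis isomer the two substituents are one axial and one equatorial in each chair.
Chair I (carboxyl axial, isopropyl equatorial): E = 5.90 kJ/mol.
Chair II (carboxyl equatorial, isopropyl axial): E = 9.20 kJ/mol.
ΔE = 9.20 − 5.90 = 3.30 kJ/mol; chair I is more stable.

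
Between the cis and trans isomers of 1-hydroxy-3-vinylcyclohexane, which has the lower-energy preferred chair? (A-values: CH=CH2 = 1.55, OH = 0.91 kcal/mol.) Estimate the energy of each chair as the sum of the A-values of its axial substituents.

At 1,3 positions (parity same): cis → (e,e or a,a); trans → (a,e or e,a).
Best chair for cis: E = 0.00 kcal/mol; best chair for trans: E = 0.91 kcal/mol.
The cis isomer is lower by 0.91 kcal/mol.

cis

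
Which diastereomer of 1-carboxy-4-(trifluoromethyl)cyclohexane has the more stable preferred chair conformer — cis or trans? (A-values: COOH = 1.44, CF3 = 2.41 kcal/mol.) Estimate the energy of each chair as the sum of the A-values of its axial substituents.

At 1,4 positions (parity opposite): cis → (a,e or e,a); trans → (e,e or a,a).
Best chair for cis: E = 1.44 kcal/mol; best chair for trans: E = 0.00 kcal/mol.
The trans isomer is lower by 1.44 kcal/mol.

trans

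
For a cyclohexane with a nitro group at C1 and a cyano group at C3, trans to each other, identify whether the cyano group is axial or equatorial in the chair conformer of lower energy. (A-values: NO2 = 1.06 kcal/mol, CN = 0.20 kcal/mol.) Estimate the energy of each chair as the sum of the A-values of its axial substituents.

C1 and C3 have the same parity, so for the trans isomer the two substituents are one axial and one equatorial in each chair.
Chair I (nitro axial, cyano equatorial): E = 1.06 kcal/mol.
Chair II (nitro equatorial, cyano axial): E = 0.20 kcal/mol.
Chair II is the more stable (lower-energy) conformer, and in that chair the cyano group is axial.

axial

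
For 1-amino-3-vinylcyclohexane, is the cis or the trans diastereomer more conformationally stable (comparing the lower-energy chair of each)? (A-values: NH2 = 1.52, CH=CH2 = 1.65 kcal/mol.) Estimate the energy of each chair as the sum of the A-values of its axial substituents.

cis

At 1,3 positions (parity same): cis → (e,e or a,a); trans → (a,e or e,a).
Best chair for cis: E = 0.00 kcal/mol; best chair for trans: E = 1.52 kcal/mol.
The cis isomer is lower by 1.52 kcal/mol.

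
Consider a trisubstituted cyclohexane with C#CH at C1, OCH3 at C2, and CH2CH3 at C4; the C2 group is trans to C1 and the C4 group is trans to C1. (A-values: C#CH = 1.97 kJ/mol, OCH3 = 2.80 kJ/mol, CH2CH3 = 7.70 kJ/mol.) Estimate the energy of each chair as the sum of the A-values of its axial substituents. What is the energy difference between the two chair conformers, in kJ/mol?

Chair I (ethynyl axial, methoxy axial, ethyl axial): E = 12.47 kJ/mol.
Chair II (ethynyl equatorial, methoxy equatorial, ethyl equatorial): E = 0.00 kJ/mol.
ΔE = 12.47 − 0.00 = 12.47 kJ/mol; chair II is more stable.

12.47 kJ/mol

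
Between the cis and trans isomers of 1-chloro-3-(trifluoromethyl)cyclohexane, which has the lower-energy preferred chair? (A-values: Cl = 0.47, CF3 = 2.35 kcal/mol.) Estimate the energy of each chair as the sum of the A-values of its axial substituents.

cis

At 1,3 positions (parity same): cis → (e,e or a,a); trans → (a,e or e,a).
Best chair for cis: E = 0.00 kcal/mol; best chair for trans: E = 0.47 kcal/mol.
The cis isomer is lower by 0.47 kcal/mol.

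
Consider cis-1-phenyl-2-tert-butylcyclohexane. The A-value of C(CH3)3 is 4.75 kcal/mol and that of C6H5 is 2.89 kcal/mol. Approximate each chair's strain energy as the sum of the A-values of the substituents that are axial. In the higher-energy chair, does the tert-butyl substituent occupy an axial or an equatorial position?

axial

C1 and C2 have opposite parity, so for the cis isomer the two substituents are one axial and one equatorial in each chair.
Chair I (tert-butyl axial, phenyl equatorial): E = 4.75 kcal/mol.
Chair II (tert-butyl equatorial, phenyl axial): E = 2.89 kcal/mol.
Chair I is the less stable (higher-energy) conformer, and in that chair the tert-butyl group is axial.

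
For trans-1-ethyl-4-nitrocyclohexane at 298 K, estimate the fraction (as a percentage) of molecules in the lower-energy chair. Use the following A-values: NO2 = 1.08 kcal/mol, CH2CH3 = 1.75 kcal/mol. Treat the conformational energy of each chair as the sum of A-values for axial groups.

C1 and C4 have opposite parity, so for the trans isomer the two substituents are e,e in one chair and a,a in the other.
Chair I (nitro axial, ethyl axial): E = 2.83 kcal/mol; chair II (nitro equatorial, ethyl equatorial): E = 0.00 kcal/mol.
ΔG = 2.83 kcal/mol between the two chairs.
K = exp(ΔG/RT) with R = 1.987×10⁻³ kcal mol⁻¹ K⁻¹ and T = 298 K gives K ≈ 119.
Fraction in the lower-energy chair = K/(K+1) = 99.2%.

99.2%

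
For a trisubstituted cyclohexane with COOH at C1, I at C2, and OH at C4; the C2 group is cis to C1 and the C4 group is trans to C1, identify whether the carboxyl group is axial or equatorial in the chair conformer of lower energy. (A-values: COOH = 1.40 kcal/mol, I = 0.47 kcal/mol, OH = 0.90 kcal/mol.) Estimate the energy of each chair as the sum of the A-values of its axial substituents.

equatorial

Chair I (carboxyl axial, iodo equatorial, hydroxyl axial): E = 2.30 kcal/mol.
Chair II (carboxyl equatorial, iodo axial, hydroxyl equatorial): E = 0.47 kcal/mol.
Chair II is the more stable (lower-energy) conformer, and in that chair the carboxyl group is equatorial.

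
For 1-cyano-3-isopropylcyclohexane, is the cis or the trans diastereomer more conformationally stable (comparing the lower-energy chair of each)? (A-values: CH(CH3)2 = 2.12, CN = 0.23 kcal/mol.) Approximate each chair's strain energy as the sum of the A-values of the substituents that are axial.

cis

At 1,3 positions (parity same): cis → (e,e or a,a); trans → (a,e or e,a).
Best chair for cis: E = 0.00 kcal/mol; best chair for trans: E = 0.23 kcal/mol.
The cis isomer is lower by 0.23 kcal/mol.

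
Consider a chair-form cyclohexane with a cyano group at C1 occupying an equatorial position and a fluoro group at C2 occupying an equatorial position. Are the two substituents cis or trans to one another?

trans

C1 and C2 have opposite parity, so their axial bonds point in opposite directions.
With opposite-parity carbons, two substituents on the same face are one axial and one equatorial; opposite faces give both axial or both equatorial.
Here the groups are equatorial/equatorial → opposite face → trans.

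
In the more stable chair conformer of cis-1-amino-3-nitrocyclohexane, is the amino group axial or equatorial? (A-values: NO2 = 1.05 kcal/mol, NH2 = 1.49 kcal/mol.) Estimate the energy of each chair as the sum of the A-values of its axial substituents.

C1 and C3 have the same parity, so for the cis isomer the two substituents are e,e in one chair and a,a in the other.
Chair I (nitro axial, amino axial): E = 2.54 kcal/mol.
Chair II (nitro equatorial, amino equatorial): E = 0.00 kcal/mol.
Chair II is the more stable (lower-energy) conformer, and in that chair the amino group is equatorial.

equatorial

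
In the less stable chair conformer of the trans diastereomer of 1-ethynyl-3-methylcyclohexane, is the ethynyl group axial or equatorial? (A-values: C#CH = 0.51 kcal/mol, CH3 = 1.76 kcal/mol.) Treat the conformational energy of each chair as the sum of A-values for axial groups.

C1 and C3 have the same parity, so for the trans isomer the two substituents are one axial and one equatorial in each chair.
Chair I (ethynyl axial, methyl equatorial): E = 0.51 kcal/mol.
Chair II (ethynyl equatorial, methyl axial): E = 1.76 kcal/mol.
Chair II is the less stable (higher-energy) conformer, and in that chair the ethynyl group is equatorial.

equatorial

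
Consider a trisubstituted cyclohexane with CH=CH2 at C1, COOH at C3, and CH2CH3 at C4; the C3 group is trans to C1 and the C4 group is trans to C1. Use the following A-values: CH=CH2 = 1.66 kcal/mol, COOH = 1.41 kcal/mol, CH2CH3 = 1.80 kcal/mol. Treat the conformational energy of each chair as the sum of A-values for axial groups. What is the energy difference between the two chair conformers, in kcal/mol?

Chair I (vinyl axial, carboxyl equatorial, ethyl axial): E = 3.46 kcal/mol.
Chair II (vinyl equatorial, carboxyl axial, ethyl equatorial): E = 1.41 kcal/mol.
ΔE = 3.46 − 1.41 = 2.05 kcal/mol; chair II is more stable.

2.05 kcal/mol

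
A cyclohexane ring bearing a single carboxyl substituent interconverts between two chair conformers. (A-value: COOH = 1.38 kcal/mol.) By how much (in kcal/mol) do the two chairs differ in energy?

1.38 kcal/mol

A monosubstituted cyclohexane has one chair with the carboxyl group axial (E = A = 1.38 kcal/mol) and one with it equatorial (E = 0).
ΔE = 1.38 − 0 = 1.38 kcal/mol.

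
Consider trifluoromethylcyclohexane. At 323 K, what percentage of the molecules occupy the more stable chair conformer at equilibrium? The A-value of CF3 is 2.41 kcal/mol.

97.7%

One chair has the trifluoromethyl group axial (E = 2.41 kcal/mol) and the other has it equatorial (E = 0).
ΔG = 2.41 kcal/mol between the two chairs.
K = exp(ΔG/RT) with R = 1.987×10⁻³ kcal mol⁻¹ K⁻¹ and T = 323 K gives K ≈ 42.7.
Fraction in the lower-energy chair = K/(K+1) = 97.7%.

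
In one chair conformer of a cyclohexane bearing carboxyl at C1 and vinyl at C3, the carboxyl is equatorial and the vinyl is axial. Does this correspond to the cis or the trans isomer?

C1 and C3 have the same parity, so their axial bonds point in the same direction.
With same-parity carbons, two substituents on the same face are both axial or both equatorial; opposite faces give one of each.
Here the groups are equatorial/axial → opposite face → trans.

trans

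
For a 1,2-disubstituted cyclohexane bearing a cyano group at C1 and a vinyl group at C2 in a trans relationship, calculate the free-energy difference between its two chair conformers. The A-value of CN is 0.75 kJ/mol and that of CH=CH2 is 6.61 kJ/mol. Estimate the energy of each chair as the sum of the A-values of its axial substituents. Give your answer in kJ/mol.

C1 and C2 have opposite parity, so for the trans isomer the two substituents are e,e in one chair and a,a in the other.
Chair I (cyano axial, vinyl axial): E = 7.36 kJ/mol.
Chair II (cyano equatorial, vinyl equatorial): E = 0.00 kJ/mol.
ΔE = 7.36 − 0.00 = 7.36 kJ/mol; chair II is more stable.

7.36 kJ/mol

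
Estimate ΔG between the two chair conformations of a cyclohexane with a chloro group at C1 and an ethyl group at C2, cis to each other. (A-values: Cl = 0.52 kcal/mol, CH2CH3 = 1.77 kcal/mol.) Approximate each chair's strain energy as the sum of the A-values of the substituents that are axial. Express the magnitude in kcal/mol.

1.25 kcal/mol

C1 and C2 have opposite parity, so for the cis isomer the two substituents are one axial and one equatorial in each chair.
Chair I (chloro axial, ethyl equatorial): E = 0.52 kcal/mol.
Chair II (chloro equatorial, ethyl axial): E = 1.77 kcal/mol.
ΔE = 1.77 − 0.52 = 1.25 kcal/mol; chair I is more stable.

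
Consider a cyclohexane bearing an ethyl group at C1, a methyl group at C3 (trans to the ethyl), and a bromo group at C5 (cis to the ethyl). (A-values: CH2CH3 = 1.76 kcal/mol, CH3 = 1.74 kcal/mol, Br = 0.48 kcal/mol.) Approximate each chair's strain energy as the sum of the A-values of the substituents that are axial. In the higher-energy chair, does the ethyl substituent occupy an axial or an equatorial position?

axial

Chair I (ethyl axial, methyl equatorial, bromo axial): E = 2.24 kcal/mol.
Chair II (ethyl equatorial, methyl axial, bromo equatorial): E = 1.74 kcal/mol.
Chair I is the less stable (higher-energy) conformer, and in that chair the ethyl group is axial.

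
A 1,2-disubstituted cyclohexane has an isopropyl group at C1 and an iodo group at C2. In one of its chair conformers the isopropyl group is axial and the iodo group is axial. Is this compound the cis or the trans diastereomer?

C1 and C2 have opposite parity, so their axial bonds point in opposite directions.
With opposite-parity carbons, two substituents on the same face are one axial and one equatorial; opposite faces give both axial or both equatorial.
Here the groups are axial/axial → opposite face → trans.

trans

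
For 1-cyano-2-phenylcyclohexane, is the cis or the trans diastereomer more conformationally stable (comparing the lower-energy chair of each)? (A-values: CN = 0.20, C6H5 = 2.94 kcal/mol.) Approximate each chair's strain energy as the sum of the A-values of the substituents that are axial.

At 1,2 positions (parity opposite): cis → (a,e or e,a); trans → (e,e or a,a).
Best chair for cis: E = 0.20 kcal/mol; best chair for trans: E = 0.00 kcal/mol.
The trans isomer is lower by 0.20 kcal/mol.

trans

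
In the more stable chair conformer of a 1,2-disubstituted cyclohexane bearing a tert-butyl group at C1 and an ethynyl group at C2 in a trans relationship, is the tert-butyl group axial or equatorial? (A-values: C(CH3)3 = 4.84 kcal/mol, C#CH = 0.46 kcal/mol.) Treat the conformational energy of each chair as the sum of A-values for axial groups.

C1 and C2 have opposite parity, so for the trans isomer the two substituents are e,e in one chair and a,a in the other.
Chair I (tert-butyl axial, ethynyl axial): E = 5.30 kcal/mol.
Chair II (tert-butyl equatorial, ethynyl equatorial): E = 0.00 kcal/mol.
Chair II is the more stable (lower-energy) conformer, and in that chair the tert-butyl group is equatorial.

equatorial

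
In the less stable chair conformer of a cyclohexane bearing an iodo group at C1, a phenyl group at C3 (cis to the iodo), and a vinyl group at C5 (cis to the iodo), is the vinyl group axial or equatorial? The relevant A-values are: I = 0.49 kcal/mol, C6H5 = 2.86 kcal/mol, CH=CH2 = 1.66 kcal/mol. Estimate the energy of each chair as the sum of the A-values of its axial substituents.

axial

Chair I (iodo axial, phenyl axial, vinyl axial): E = 5.01 kcal/mol.
Chair II (iodo equatorial, phenyl equatorial, vinyl equatorial): E = 0.00 kcal/mol.
Chair I is the less stable (higher-energy) conformer, and in that chair the vinyl group is axial.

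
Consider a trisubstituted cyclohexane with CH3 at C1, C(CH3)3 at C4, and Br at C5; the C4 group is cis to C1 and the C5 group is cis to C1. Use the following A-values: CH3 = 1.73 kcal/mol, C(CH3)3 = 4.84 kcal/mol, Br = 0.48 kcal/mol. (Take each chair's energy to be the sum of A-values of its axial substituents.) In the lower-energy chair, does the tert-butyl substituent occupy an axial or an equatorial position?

equatorial

Chair I (methyl axial, tert-butyl equatorial, bromo axial): E = 2.21 kcal/mol.
Chair II (methyl equatorial, tert-butyl axial, bromo equatorial): E = 4.84 kcal/mol.
Chair I is the more stable (lower-energy) conformer, and in that chair the tert-butyl group is equatorial.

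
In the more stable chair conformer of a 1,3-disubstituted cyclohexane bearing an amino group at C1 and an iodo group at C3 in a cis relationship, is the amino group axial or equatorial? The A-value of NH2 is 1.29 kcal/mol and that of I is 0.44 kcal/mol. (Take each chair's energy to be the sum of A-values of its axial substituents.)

equatorial

C1 and C3 have the same parity, so for the cis isomer the two substituents are e,e in one chair and a,a in the other.
Chair I (amino axial, iodo axial): E = 1.73 kcal/mol.
Chair II (amino equatorial, iodo equatorial): E = 0.00 kcal/mol.
Chair II is the more stable (lower-energy) conformer, and in that chair the amino group is equatorial.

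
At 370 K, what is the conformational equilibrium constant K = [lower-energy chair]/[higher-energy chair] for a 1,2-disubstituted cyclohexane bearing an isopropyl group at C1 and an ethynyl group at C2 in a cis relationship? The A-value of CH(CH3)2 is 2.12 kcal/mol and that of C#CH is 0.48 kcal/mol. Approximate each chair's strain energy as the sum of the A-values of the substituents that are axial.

K ≈ 9.31

C1 and C2 have opposite parity, so for the cis isomer the two substituents are one axial and one equatorial in each chair.
Chair I (isopropyl axial, ethynyl equatorial): E = 2.12 kcal/mol; chair II (isopropyl equatorial, ethynyl axial): E = 0.48 kcal/mol.
ΔG = 1.64 kcal/mol between the two chairs.
K = exp(ΔG/RT) with R = 1.987×10⁻³ kcal mol⁻¹ K⁻¹ and T = 370 K gives K ≈ 9.31.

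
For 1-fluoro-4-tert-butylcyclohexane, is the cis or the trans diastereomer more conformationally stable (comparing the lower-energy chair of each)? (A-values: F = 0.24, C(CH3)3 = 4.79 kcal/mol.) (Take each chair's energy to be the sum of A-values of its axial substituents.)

At 1,4 positions (parity opposite): cis → (a,e or e,a); trans → (e,e or a,a).
Best chair for cis: E = 0.24 kcal/mol; best chair for trans: E = 0.00 kcal/mol.
The trans isomer is lower by 0.24 kcal/mol.

trans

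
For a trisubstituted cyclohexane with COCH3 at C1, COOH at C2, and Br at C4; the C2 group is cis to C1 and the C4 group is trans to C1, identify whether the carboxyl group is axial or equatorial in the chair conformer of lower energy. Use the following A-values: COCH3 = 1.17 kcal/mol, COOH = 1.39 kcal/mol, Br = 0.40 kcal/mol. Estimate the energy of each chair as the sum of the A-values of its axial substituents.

Chair I (acetyl axial, carboxyl equatorial, bromo axial): E = 1.57 kcal/mol.
Chair II (acetyl equatorial, carboxyl axial, bromo equatorial): E = 1.39 kcal/mol.
Chair II is the more stable (lower-energy) conformer, and in that chair the carboxyl group is axial.

axial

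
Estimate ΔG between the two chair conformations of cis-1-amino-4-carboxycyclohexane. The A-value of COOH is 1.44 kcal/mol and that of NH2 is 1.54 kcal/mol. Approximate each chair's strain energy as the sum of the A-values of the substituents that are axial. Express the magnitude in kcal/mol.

0.10 kcal/mol

C1 and C4 have opposite parity, so for the cis isomer the two substituents are one axial and one equatorial in each chair.
Chair I (carboxyl axial, amino equatorial): E = 1.44 kcal/mol.
Chair II (carboxyl equatorial, amino axial): E = 1.54 kcal/mol.
ΔE = 1.54 − 1.44 = 0.10 kcal/mol; chair I is more stable.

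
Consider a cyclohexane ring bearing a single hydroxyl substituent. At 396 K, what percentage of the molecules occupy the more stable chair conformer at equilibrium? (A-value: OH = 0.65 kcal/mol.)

One chair has the hydroxyl group axial (E = 0.65 kcal/mol) and the other has it equatorial (E = 0).
ΔG = 0.65 kcal/mol between the two chairs.
K = exp(ΔG/RT) with R = 1.987×10⁻³ kcal mol⁻¹ K⁻¹ and T = 396 K gives K ≈ 2.28.
Fraction in the lower-energy chair = K/(K+1) = 69.6%.

69.6%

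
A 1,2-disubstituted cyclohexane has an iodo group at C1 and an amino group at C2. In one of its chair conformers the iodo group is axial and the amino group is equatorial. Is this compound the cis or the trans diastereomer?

C1 and C2 have opposite parity, so their axial bonds point in opposite directions.
With opposite-parity carbons, two substituents on the same face are one axial and one equatorial; opposite faces give both axial or both equatorial.
Here the groups are axial/equatorial → same face → cis.

cis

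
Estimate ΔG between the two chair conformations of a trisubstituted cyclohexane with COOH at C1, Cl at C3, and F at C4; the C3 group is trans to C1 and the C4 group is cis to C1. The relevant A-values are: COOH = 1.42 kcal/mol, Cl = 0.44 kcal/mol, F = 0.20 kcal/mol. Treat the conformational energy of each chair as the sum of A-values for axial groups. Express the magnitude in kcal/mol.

0.78 kcal/mol

Chair I (carboxyl axial, chloro equatorial, fluoro equatorial): E = 1.42 kcal/mol.
Chair II (carboxyl equatorial, chloro axial, fluoro axial): E = 0.64 kcal/mol.
ΔE = 1.42 − 0.64 = 0.78 kcal/mol; chair II is more stable.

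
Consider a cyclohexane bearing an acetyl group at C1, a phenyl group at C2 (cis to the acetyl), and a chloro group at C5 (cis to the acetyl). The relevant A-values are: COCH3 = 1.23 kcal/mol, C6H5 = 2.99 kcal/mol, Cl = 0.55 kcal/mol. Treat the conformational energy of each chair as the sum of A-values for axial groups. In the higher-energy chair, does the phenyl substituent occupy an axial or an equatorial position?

Chair I (acetyl axial, phenyl equatorial, chloro axial): E = 1.78 kcal/mol.
Chair II (acetyl equatorial, phenyl axial, chloro equatorial): E = 2.99 kcal/mol.
Chair II is the less stable (higher-energy) conformer, and in that chair the phenyl group is axial.

axial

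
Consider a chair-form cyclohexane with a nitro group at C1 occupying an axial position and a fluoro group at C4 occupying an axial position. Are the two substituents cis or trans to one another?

trans

C1 and C4 have opposite parity, so their axial bonds point in opposite directions.
With opposite-parity carbons, two substituents on the same face are one axial and one equatorial; opposite faces give both axial or both equatorial.
Here the groups are axial/axial → opposite face → trans.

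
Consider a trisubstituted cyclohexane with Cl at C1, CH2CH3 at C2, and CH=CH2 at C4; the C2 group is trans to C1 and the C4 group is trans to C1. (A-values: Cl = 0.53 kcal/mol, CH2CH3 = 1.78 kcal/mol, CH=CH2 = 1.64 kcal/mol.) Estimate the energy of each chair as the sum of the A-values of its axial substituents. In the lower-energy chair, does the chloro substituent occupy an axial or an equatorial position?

equatorial

Chair I (chloro axial, ethyl axial, vinyl axial): E = 3.95 kcal/mol.
Chair II (chloro equatorial, ethyl equatorial, vinyl equatorial): E = 0.00 kcal/mol.
Chair II is the more stable (lower-energy) conformer, and in that chair the chloro group is equatorial.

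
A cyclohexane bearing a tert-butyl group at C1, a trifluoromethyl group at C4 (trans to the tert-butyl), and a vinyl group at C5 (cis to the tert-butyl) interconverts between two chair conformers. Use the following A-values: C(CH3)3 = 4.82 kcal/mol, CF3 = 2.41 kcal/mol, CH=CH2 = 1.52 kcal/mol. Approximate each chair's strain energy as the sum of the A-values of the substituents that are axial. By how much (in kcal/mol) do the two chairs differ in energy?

8.75 kcal/mol

Chair I (tert-butyl axial, trifluoromethyl axial, vinyl axial): E = 8.75 kcal/mol.
Chair II (tert-butyl equatorial, trifluoromethyl equatorial, vinyl equatorial): E = 0.00 kcal/mol.
ΔE = 8.75 − 0.00 = 8.75 kcal/mol; chair II is more stable.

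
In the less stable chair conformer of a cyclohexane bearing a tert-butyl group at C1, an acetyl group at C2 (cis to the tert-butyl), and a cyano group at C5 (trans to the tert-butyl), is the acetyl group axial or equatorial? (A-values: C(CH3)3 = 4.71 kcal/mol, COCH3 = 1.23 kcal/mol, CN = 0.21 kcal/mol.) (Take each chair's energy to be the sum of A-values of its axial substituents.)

Chair I (tert-butyl axial, acetyl equatorial, cyano equatorial): E = 4.71 kcal/mol.
Chair II (tert-butyl equatorial, acetyl axial, cyano axial): E = 1.44 kcal/mol.
Chair I is the less stable (higher-energy) conformer, and in that chair the acetyl group is equatorial.

equatorial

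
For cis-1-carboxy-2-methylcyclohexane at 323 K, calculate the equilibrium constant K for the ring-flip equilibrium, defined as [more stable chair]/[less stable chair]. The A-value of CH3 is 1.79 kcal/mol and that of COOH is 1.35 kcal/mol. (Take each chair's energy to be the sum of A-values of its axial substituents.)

K ≈ 1.98

C1 and C2 have opposite parity, so for the cis isomer the two substituents are one axial and one equatorial in each chair.
Chair I (methyl axial, carboxyl equatorial): E = 1.79 kcal/mol; chair II (methyl equatorial, carboxyl axial): E = 1.35 kcal/mol.
ΔG = 0.44 kcal/mol between the two chairs.
K = exp(ΔG/RT) with R = 1.987×10⁻³ kcal mol⁻¹ K⁻¹ and T = 323 K gives K ≈ 1.98.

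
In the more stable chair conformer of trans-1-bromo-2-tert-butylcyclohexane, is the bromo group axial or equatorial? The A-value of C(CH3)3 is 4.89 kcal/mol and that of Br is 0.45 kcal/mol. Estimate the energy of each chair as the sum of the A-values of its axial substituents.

C1 and C2 have opposite parity, so for the trans isomer the two substituents are e,e in one chair and a,a in the other.
Chair I (tert-butyl axial, bromo axial): E = 5.34 kcal/mol.
Chair II (tert-butyl equatorial, bromo equatorial): E = 0.00 kcal/mol.
Chair II is the more stable (lower-energy) conformer, and in that chair the bromo group is equatorial.

equatorial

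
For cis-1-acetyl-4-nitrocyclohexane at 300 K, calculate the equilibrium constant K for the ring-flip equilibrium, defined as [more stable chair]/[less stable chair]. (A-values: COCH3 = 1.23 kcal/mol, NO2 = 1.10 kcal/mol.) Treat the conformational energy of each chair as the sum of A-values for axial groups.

K ≈ 1.24

C1 and C4 have opposite parity, so for the cis isomer the two substituents are one axial and one equatorial in each chair.
Chair I (acetyl axial, nitro equatorial): E = 1.23 kcal/mol; chair II (acetyl equatorial, nitro axial): E = 1.10 kcal/mol.
ΔG = 0.13 kcal/mol between the two chairs.
K = exp(ΔG/RT) with R = 1.987×10⁻³ kcal mol⁻¹ K⁻¹ and T = 300 K gives K ≈ 1.24.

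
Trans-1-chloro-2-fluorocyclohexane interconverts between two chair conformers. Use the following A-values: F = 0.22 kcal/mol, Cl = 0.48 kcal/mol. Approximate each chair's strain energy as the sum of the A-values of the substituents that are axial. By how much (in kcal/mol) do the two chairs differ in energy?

0.70 kcal/mol

C1 and C2 have opposite parity, so for the trans isomer the two substituents are e,e in one chair and a,a in the other.
Chair I (fluoro axial, chloro axial): E = 0.70 kcal/mol.
Chair II (fluoro equatorial, chloro equatorial): E = 0.00 kcal/mol.
ΔE = 0.70 − 0.00 = 0.70 kcal/mol; chair II is more stable.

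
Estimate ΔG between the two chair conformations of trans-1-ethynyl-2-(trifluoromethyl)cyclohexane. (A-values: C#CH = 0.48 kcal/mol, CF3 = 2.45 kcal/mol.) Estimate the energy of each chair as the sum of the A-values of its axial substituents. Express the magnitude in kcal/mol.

2.93 kcal/mol

C1 and C2 have opposite parity, so for the trans isomer the two substituents are e,e in one chair and a,a in the other.
Chair I (ethynyl axial, trifluoromethyl axial): E = 2.93 kcal/mol.
Chair II (ethynyl equatorial, trifluoromethyl equatorial): E = 0.00 kcal/mol.
ΔE = 2.93 − 0.00 = 2.93 kcal/mol; chair II is more stable.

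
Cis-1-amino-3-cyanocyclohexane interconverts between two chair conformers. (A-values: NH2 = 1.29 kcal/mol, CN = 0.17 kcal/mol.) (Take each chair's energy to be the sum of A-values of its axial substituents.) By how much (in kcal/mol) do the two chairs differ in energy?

1.46 kcal/mol

C1 and C3 have the same parity, so for the cis isomer the two substituents are e,e in one chair and a,a in the other.
Chair I (amino axial, cyano axial): E = 1.46 kcal/mol.
Chair II (amino equatorial, cyano equatorial): E = 0.00 kcal/mol.
ΔE = 1.46 − 0.00 = 1.46 kcal/mol; chair II is more stable.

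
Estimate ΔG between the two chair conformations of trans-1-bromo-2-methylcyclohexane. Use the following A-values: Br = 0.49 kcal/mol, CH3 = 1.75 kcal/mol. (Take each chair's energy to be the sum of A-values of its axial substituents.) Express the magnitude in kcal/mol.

C1 and C2 have opposite parity, so for the trans isomer the two substituents are e,e in one chair and a,a in the other.
Chair I (bromo axial, methyl axial): E = 2.24 kcal/mol.
Chair II (bromo equatorial, methyl equatorial): E = 0.00 kcal/mol.
ΔE = 2.24 − 0.00 = 2.24 kcal/mol; chair II is more stable.

2.24 kcal/mol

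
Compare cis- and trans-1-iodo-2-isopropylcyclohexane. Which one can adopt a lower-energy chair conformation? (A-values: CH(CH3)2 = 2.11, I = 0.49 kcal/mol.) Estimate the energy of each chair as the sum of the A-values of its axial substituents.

At 1,2 positions (parity opposite): cis → (a,e or e,a); trans → (e,e or a,a).
Best chair for cis: E = 0.49 kcal/mol; best chair for trans: E = 0.00 kcal/mol.
The trans isomer is lower by 0.49 kcal/mol.

trans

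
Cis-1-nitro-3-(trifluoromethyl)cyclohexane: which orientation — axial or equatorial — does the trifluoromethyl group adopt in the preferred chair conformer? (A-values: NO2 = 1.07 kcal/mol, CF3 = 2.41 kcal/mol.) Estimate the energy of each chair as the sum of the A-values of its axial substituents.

equatorial

C1 and C3 have the same parity, so for the cis isomer the two substituents are e,e in one chair and a,a in the other.
Chair I (nitro axial, trifluoromethyl axial): E = 3.48 kcal/mol.
Chair II (nitro equatorial, trifluoromethyl equatorial): E = 0.00 kcal/mol.
Chair II is the more stable (lower-energy) conformer, and in that chair the trifluoromethyl group is equatorial.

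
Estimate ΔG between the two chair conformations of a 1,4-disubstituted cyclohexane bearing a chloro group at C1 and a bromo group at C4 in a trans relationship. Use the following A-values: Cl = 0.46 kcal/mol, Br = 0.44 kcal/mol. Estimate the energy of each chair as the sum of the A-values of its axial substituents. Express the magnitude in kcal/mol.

0.90 kcal/mol

C1 and C4 have opposite parity, so for the trans isomer the two substituents are e,e in one chair and a,a in the other.
Chair I (chloro axial, bromo axial): E = 0.90 kcal/mol.
Chair II (chloro equatorial, bromo equatorial): E = 0.00 kcal/mol.
ΔE = 0.90 − 0.00 = 0.90 kcal/mol; chair II is more stable.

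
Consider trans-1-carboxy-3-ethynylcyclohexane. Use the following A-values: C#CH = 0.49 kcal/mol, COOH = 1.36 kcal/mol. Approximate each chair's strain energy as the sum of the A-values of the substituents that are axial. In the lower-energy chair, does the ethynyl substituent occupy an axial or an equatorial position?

axial

C1 and C3 have the same parity, so for the trans isomer the two substituents are one axial and one equatorial in each chair.
Chair I (ethynyl axial, carboxyl equatorial): E = 0.49 kcal/mol.
Chair II (ethynyl equatorial, carboxyl axial): E = 1.36 kcal/mol.
Chair I is the more stable (lower-energy) conformer, and in that chair the ethynyl group is axial.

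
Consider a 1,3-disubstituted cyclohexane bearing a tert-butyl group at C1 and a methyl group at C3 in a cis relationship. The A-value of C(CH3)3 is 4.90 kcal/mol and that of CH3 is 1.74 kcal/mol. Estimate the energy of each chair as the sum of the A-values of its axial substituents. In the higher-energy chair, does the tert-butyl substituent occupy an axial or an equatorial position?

C1 and C3 have the same parity, so for the cis isomer the two substituents are e,e in one chair and a,a in the other.
Chair I (tert-butyl axial, methyl axial): E = 6.64 kcal/mol.
Chair II (tert-butyl equatorial, methyl equatorial): E = 0.00 kcal/mol.
Chair I is the less stable (higher-energy) conformer, and in that chair the tert-butyl group is axial.

axial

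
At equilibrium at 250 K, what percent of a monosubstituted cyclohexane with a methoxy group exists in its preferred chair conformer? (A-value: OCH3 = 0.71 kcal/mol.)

One chair has the methoxy group axial (E = 0.71 kcal/mol) and the other has it equatorial (E = 0).
ΔG = 0.71 kcal/mol between the two chairs.
K = exp(ΔG/RT) with R = 1.987×10⁻³ kcal mol⁻¹ K⁻¹ and T = 250 K gives K ≈ 4.18.
Fraction in the lower-energy chair = K/(K+1) = 80.7%.

80.7%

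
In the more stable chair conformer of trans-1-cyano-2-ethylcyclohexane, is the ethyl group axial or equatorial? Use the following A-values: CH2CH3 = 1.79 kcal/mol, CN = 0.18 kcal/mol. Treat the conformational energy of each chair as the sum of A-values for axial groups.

equatorial

C1 and C2 have opposite parity, so for the trans isomer the two substituents are e,e in one chair and a,a in the other.
Chair I (ethyl axial, cyano axial): E = 1.97 kcal/mol.
Chair II (ethyl equatorial, cyano equatorial): E = 0.00 kcal/mol.
Chair II is the more stable (lower-energy) conformer, and in that chair the ethyl group is equatorial.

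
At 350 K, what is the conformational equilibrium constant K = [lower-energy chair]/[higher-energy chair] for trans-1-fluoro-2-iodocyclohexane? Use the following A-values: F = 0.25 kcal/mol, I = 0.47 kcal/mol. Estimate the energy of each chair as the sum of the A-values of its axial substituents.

C1 and C2 have opposite parity, so for the trans isomer the two substituents are e,e in one chair and a,a in the other.
Chair I (fluoro axial, iodo axial): E = 0.72 kcal/mol; chair II (fluoro equatorial, iodo equatorial): E = 0.00 kcal/mol.
ΔG = 0.72 kcal/mol between the two chairs.
K = exp(ΔG/RT) with R = 1.987×10⁻³ kcal mol⁻¹ K⁻¹ and T = 350 K gives K ≈ 2.82.

K ≈ 2.82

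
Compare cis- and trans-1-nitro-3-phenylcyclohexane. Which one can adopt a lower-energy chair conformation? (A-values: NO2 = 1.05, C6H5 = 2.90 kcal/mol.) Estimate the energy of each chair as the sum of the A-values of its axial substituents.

cis

At 1,3 positions (parity same): cis → (e,e or a,a); trans → (a,e or e,a).
Best chair for cis: E = 0.00 kcal/mol; best chair for trans: E = 1.05 kcal/mol.
The cis isomer is lower by 1.05 kcal/mol.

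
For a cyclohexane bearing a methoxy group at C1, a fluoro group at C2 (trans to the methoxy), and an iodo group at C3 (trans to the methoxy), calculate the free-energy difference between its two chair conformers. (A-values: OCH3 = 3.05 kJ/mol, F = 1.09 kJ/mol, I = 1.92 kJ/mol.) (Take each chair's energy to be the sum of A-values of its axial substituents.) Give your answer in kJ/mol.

Chair I (methoxy axial, fluoro axial, iodo equatorial): E = 4.14 kJ/mol.
Chair II (methoxy equatorial, fluoro equatorial, iodo axial): E = 1.92 kJ/mol.
ΔE = 4.14 − 1.92 = 2.22 kJ/mol; chair II is more stable.

2.22 kJ/mol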